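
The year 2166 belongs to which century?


Century = (year - 1) // 100 + 1
= (2166 - 1) // 100 + 1
= 2165 // 100 + 1
= 21 + 1

22nd century


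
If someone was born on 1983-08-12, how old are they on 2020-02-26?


Birth: 1983-08-12
Reference: 2020-02-26
Year difference: 2020 - 1983 = 37
Birthday not yet reached in 2020, subtract 1

36 years old


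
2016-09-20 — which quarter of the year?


Month: September (month 9)
Q1: Jan-Mar, Q2: Apr-Jun, Q3: Jul-Sep, Q4: Oct-Dec

Q3


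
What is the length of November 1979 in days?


November 1979

30 days


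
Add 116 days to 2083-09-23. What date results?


Start: 2083-09-23, add 116 days
September 2083 has 30 days: 30 - 23 = 7 days to September 30 -> 109 left
October 2083 has 31 days -> 78 left
November 2083 has 30 days -> 48 left
December 2083 has 31 days -> 17 left
January 2084: 17 <= 31 -> lands on January 17

Result: 2084-01-17


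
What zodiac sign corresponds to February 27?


Date: February 27
Conventional tropical zodiac dates: Pisces from February 19 onward; Aries starts March 21
February 27 falls within the Pisces range

Pisces


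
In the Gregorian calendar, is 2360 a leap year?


Gregorian leap year rule: divisible by 4, but not by 100, unless also by 400.
2360 is divisible by 4 but not 100 -> leap year

Yes


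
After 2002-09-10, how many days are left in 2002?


Day of year: 253 of 365
Remaining = 365 - 253

112 days


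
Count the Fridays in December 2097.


December 2097 has 31 days
Anchor: Jan 1, 2097. With p = 2097 - 1 = 2096: (p + p//4 - p//100 + p//400) mod 7 = (2096 + 524 - 20 + 5) mod 7 = 2605 mod 7 = 1 -> Tuesday (Mon=0 ... Sun=6)
Days before December (Jan-Nov): 334; December 1 index = (1 + 334) mod 7 = 6 -> Sunday
First Friday is December 6
Fridays: 6, 13, 20, 27

4 Fridays


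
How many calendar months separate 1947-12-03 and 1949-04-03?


From December 1947 to April 1949
2 years * 12 = 24 months, minus 8 months = 16

16 months


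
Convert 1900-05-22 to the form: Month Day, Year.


ISO 1900-05-22 parses as year=1900, month=05, day=22
Month 5 -> May

May 22, 1900


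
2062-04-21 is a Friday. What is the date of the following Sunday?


Current: Friday
Target: Sunday
Days ahead: 2

Next Sunday: 2062-04-23


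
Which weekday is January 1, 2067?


Target: January 1, 2067
Anchor: Jan 1, 2067. With p = 2067 - 1 = 2066: (p + p//4 - p//100 + p//400) mod 7 = (2066 + 516 - 20 + 5) mod 7 = 2567 mod 7 = 5 -> Saturday (Mon=0 ... Sun=6)
Offset from anchor: 0 days
Weekday index = (5 + 0) mod 7 = 5

Saturday


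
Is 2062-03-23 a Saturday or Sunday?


Anchor: Jan 1, 2062. With p = 2062 - 1 = 2061: (p + p//4 - p//100 + p//400) mod 7 = (2061 + 515 - 20 + 5) mod 7 = 2561 mod 7 = 6 -> Sunday (Mon=0 ... Sun=6)
Day of year: 82; offset = 81
Weekday index = (6 + 81) mod 7 = 3 -> Thursday
Weekend days: Saturday, Sunday

No


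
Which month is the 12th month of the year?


Month 12 of 12

December


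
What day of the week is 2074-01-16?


Date: January 16, 2074
Anchor: Jan 1, 2074. With p = 2074 - 1 = 2073: (p + p//4 - p//100 + p//400) mod 7 = (2073 + 518 - 20 + 5) mod 7 = 2576 mod 7 = 0 -> Monday (Mon=0 ... Sun=6)
Days into year = 16 - 1 = 15
Weekday index = (0 + 15) mod 7 = 1

Day of the week: Tuesday


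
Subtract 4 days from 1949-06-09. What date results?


Start: 1949-06-09, subtract 4 days
9 - 4 = 5 stays within June 1949

Result: 1949-06-05


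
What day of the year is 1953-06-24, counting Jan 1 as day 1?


Date: June 24, 1953
Days in months 1 through 5: 151
Plus 24 days in June

Day of year: 175


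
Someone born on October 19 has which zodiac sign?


Date: October 19
Conventional tropical zodiac dates: Libra from September 23 onward; Scorpio starts October 23
October 19 falls within the Libra range

Libra


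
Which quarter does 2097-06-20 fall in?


Month: June (month 6)
Q1: Jan-Mar, Q2: Apr-Jun, Q3: Jul-Sep, Q4: Oct-Dec

Q2


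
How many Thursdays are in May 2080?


May 2080 has 31 days
Anchor: Jan 1, 2080. With p = 2080 - 1 = 2079: (p + p//4 - p//100 + p//400) mod 7 = (2079 + 519 - 20 + 5) mod 7 = 2583 mod 7 = 0 -> Monday (Mon=0 ... Sun=6)
Days before May (Jan-Apr): 121; May 1 index = (0 + 121) mod 7 = 2 -> Wednesday
First Thursday is May 2
Thursdays: 2, 9, 16, 23, 30

5 Thursdays


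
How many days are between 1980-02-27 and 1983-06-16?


From 1980-02-27 to 1983-06-16
1980-02-27: days before February = 31; day of year = 31 + 27 = 58
1983-06-16: days before June = 31 + 28 + 31 + 30 + 31 = 151 (1983 is not a leap year); day of year = 151 + 16 = 167
Rest of 1980: 366 - 58 = 308
Full years 1981 (365), 1982 (365): 730
Total = 308 + 730 + 167 = 1205

1205 days


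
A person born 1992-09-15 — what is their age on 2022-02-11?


Birth: 1992-09-15
Reference: 2022-02-11
Year difference: 2022 - 1992 = 30
Birthday not yet reached in 2022, subtract 1

29 years old


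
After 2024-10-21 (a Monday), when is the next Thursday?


Current: Monday
Target: Thursday
Days ahead: 3

Next Thursday: 2024-10-24


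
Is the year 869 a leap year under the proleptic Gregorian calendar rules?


Gregorian leap year rule: divisible by 4, but not by 100, unless also by 400.
869 is not divisible by 4 -> not a leap year

No


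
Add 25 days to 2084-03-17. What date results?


Start: 2084-03-17, add 25 days
March 2084 has 31 days: 31 - 17 = 14 days to March 31 -> 11 left
April 2084: 11 <= 30 -> lands on April 11

Result: 2084-04-11


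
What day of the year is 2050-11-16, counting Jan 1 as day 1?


Date: November 16, 2050
Days in months 1 through 10: 304
Plus 16 days in November

Day of year: 320


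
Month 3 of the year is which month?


Month 3 of 12

March


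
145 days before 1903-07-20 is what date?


Start: 1903-07-20, subtract 145 days
Back 20 days from July 20 reaches June 30, 1903 -> 125 left
June 1903 has 30 days -> back to May 31, 1903 -> 95 left
May 1903 has 31 days -> back to April 30, 1903 -> 64 left
April 1903 has 30 days -> back to March 31, 1903 -> 34 left
March 1903 has 31 days -> back to February 28, 1903 -> 3 left
February 1903: 28 - 3 = 25 -> lands on February 25

Result: 1903-02-25


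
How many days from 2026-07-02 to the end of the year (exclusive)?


Day of year: 183 of 365
Remaining = 365 - 183

182 days


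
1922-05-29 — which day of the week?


Date: May 29, 1922
Anchor: Jan 1, 1922. With p = 1922 - 1 = 1921: (p + p//4 - p//100 + p//400) mod 7 = (1921 + 480 - 19 + 4) mod 7 = 2386 mod 7 = 6 -> Sunday (Mon=0 ... Sun=6)
Days before May (Jan-Apr): 120; offset = 120 + 29 - 1 = 148
Weekday index = (6 + 148) mod 7 = 0

Day of the week: Monday


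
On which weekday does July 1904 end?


July 1904 has 31 days
Anchor: Jan 1, 1904. With p = 1904 - 1 = 1903: (p + p//4 - p//100 + p//400) mod 7 = (1903 + 475 - 19 + 4) mod 7 = 2363 mod 7 = 4 -> Friday (Mon=0 ... Sun=6)
Days before July (Jan-Jun): 182; July 1 index = (4 + 182) mod 7 = 4 -> Friday
Last day offset: 31 - 1 = 30 days
Weekday index = (4 + 30) mod 7 = 6

Sunday, July 31


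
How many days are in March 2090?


March 2090

31 days


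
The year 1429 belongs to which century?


Century = (year - 1) // 100 + 1
= (1429 - 1) // 100 + 1
= 1428 // 100 + 1
= 14 + 1

15th century


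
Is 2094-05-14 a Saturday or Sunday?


Anchor: Jan 1, 2094. With p = 2094 - 1 = 2093: (p + p//4 - p//100 + p//400) mod 7 = (2093 + 523 - 20 + 5) mod 7 = 2601 mod 7 = 4 -> Friday (Mon=0 ... Sun=6)
Day of year: 134; offset = 133
Weekday index = (4 + 133) mod 7 = 4 -> Friday
Weekend days: Saturday, Sunday

No


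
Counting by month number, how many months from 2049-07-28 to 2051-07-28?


From July 2049 to July 2051
2 years * 12 = 24 months = 24

24 months


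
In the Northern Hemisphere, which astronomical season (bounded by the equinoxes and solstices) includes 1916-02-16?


Date: February 16
Astronomical Winter (approx.; exact equinox/solstice day varies by year): December 21 to March 19
February 16 falls within the Winter window

Winter


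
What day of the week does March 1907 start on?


Target: March 1, 1907
Anchor: Jan 1, 1907. With p = 1907 - 1 = 1906: (p + p//4 - p//100 + p//400) mod 7 = (1906 + 476 - 19 + 4) mod 7 = 2367 mod 7 = 1 -> Tuesday (Mon=0 ... Sun=6)
Days before March (Jan-Feb): 59 days
Weekday index = (1 + 59) mod 7 = 4

Friday


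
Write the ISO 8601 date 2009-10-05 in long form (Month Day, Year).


ISO 2009-10-05 parses as year=2009, month=10, day=05
Month 10 -> October

October 5, 2009


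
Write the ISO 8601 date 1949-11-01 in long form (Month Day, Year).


ISO 1949-11-01 parses as year=1949, month=11, day=01
Month 11 -> November

November 1, 1949


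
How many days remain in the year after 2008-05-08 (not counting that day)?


Day of year: 129 of 366
Remaining = 366 - 129

237 days


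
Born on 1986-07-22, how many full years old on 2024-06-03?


Birth: 1986-07-22
Reference: 2024-06-03
Year difference: 2024 - 1986 = 38
Birthday not yet reached in 2024, subtract 1

37 years old


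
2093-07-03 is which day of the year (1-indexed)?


Date: July 3, 2093
Days in months 1 through 6: 181
Plus 3 days in July

Day of year: 184


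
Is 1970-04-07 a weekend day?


Anchor: Jan 1, 1970. With p = 1970 - 1 = 1969: (p + p//4 - p//100 + p//400) mod 7 = (1969 + 492 - 19 + 4) mod 7 = 2446 mod 7 = 3 -> Thursday (Mon=0 ... Sun=6)
Day of year: 97; offset = 96
Weekday index = (3 + 96) mod 7 = 1 -> Tuesday
Weekend days: Saturday, Sunday

No


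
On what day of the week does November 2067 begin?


Target: November 1, 2067
Anchor: Jan 1, 2067. With p = 2067 - 1 = 2066: (p + p//4 - p//100 + p//400) mod 7 = (2066 + 516 - 20 + 5) mod 7 = 2567 mod 7 = 5 -> Saturday (Mon=0 ... Sun=6)
Days before November (Jan-Oct): 304 days
Weekday index = (5 + 304) mod 7 = 1

Tuesday


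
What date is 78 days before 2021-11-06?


Start: 2021-11-06, subtract 78 days
Back 6 days from November 6 reaches October 31, 2021 -> 72 left
October 2021 has 31 days -> back to September 30, 2021 -> 41 left
September 2021 has 30 days -> back to August 31, 2021 -> 11 left
August 2021: 31 - 11 = 20 -> lands on August 20

Result: 2021-08-20


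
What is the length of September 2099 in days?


September 2099

30 days


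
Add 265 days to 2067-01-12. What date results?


Start: 2067-01-12, add 265 days
January 2067 has 31 days: 31 - 12 = 19 days to January 31 -> 246 left
February 2067 has 28 days -> 218 left
March 2067 has 31 days -> 187 left
April 2067 has 30 days -> 157 left
May 2067 has 31 days -> 126 left
June 2067 has 30 days -> 96 left
July 2067 has 31 days -> 65 left
August 2067 has 31 days -> 34 left
September 2067 has 30 days -> 4 left
October 2067: 4 <= 31 -> lands on October 4

Result: 2067-10-04


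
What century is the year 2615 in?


Century = (year - 1) // 100 + 1
= (2615 - 1) // 100 + 1
= 2614 // 100 + 1
= 26 + 1

27th century


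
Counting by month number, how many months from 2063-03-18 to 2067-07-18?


From March 2063 to July 2067
4 years * 12 = 48 months, plus 4 months = 52

52 months


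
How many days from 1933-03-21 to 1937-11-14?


From 1933-03-21 to 1937-11-14
1933-03-21: days before March = 31 + 28 = 59 (1933 is not a leap year); day of year = 59 + 21 = 80
1937-11-14: days before November = 31 + 28 + 31 + 30 + 31 + 30 + 31 + 31 + 30 + 31 = 304 (1937 is not a leap year); day of year = 304 + 14 = 318
Rest of 1933: 365 - 80 = 285
Full years 1934 (365), 1935 (365), 1936 (366): 1096
Total = 285 + 1096 + 318 = 1699

1699 days


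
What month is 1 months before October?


October is month 10
10 - 1 = 9

September


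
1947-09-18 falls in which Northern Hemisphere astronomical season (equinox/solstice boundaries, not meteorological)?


Date: September 18
Astronomical Summer (approx.; exact equinox/solstice day varies by year): June 21 to September 21
September 18 falls within the Summer window

Summer


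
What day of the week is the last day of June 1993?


June 1993 has 30 days
Anchor: Jan 1, 1993. With p = 1993 - 1 = 1992: (p + p//4 - p//100 + p//400) mod 7 = (1992 + 498 - 19 + 4) mod 7 = 2475 mod 7 = 4 -> Friday (Mon=0 ... Sun=6)
Days before June (Jan-May): 151; June 1 index = (4 + 151) mod 7 = 1 -> Tuesday
Last day offset: 30 - 1 = 29 days
Weekday index = (1 + 29) mod 7 = 2

Wednesday, June 30


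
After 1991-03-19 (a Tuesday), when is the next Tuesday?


Current: Tuesday
Target: Tuesday
Days ahead: 7

Next Tuesday: 1991-03-26


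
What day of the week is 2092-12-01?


Date: December 1, 2092
Anchor: Jan 1, 2092. With p = 2092 - 1 = 2091: (p + p//4 - p//100 + p//400) mod 7 = (2091 + 522 - 20 + 5) mod 7 = 2598 mod 7 = 1 -> Tuesday (Mon=0 ... Sun=6)
Days before December (Jan-Nov): 335; offset = 335 + 1 - 1 = 335
Weekday index = (1 + 335) mod 7 = 0

Day of the week: Monday


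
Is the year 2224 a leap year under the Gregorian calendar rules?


Gregorian leap year rule: divisible by 4, but not by 100, unless also by 400.
2224 is divisible by 4 but not 100 -> leap year

Yes


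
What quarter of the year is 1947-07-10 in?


Month: July (month 7)
Q1: Jan-Mar, Q2: Apr-Jun, Q3: Jul-Sep, Q4: Oct-Dec

Q3


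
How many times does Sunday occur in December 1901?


December 1901 has 31 days
Anchor: Jan 1, 1901. With p = 1901 - 1 = 1900: (p + p//4 - p//100 + p//400) mod 7 = (1900 + 475 - 19 + 4) mod 7 = 2360 mod 7 = 1 -> Tuesday (Mon=0 ... Sun=6)
Days before December (Jan-Nov): 334; December 1 index = (1 + 334) mod 7 = 6 -> Sunday
First Sunday is December 1
Sundays: 1, 8, 15, 22, 29

5 Sundays


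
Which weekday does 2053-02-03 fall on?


Date: February 3, 2053
Anchor: Jan 1, 2053. With p = 2053 - 1 = 2052: (p + p//4 - p//100 + p//400) mod 7 = (2052 + 513 - 20 + 5) mod 7 = 2550 mod 7 = 2 -> Wednesday (Mon=0 ... Sun=6)
Days before February (Jan): 31; offset = 31 + 3 - 1 = 33
Weekday index = (2 + 33) mod 7 = 0

Day of the week: Monday


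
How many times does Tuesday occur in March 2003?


March 2003 has 31 days
Anchor: Jan 1, 2003. With p = 2003 - 1 = 2002: (p + p//4 - p//100 + p//400) mod 7 = (2002 + 500 - 20 + 5) mod 7 = 2487 mod 7 = 2 -> Wednesday (Mon=0 ... Sun=6)
Days before March (Jan-Feb): 59; March 1 index = (2 + 59) mod 7 = 5 -> Saturday
First Tuesday is March 4
Tuesdays: 4, 11, 18, 25

4 Tuesdays


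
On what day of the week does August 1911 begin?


Target: August 1, 1911
Anchor: Jan 1, 1911. With p = 1911 - 1 = 1910: (p + p//4 - p//100 + p//400) mod 7 = (1910 + 477 - 19 + 4) mod 7 = 2372 mod 7 = 6 -> Sunday (Mon=0 ... Sun=6)
Days before August (Jan-Jul): 212 days
Weekday index = (6 + 212) mod 7 = 1

Tuesday


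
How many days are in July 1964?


July 1964

31 days


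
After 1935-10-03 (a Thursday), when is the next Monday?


Current: Thursday
Target: Monday
Days ahead: 4

Next Monday: 1935-10-07


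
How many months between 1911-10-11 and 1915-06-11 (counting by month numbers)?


From October 1911 to June 1915
4 years * 12 = 48 months, minus 4 months = 44

44 months


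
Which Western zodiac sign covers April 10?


Date: April 10
Conventional tropical zodiac dates: Aries from March 21 onward; Taurus starts April 20
April 10 falls within the Aries range

Aries


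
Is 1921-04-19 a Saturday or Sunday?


Anchor: Jan 1, 1921. With p = 1921 - 1 = 1920: (p + p//4 - p//100 + p//400) mod 7 = (1920 + 480 - 19 + 4) mod 7 = 2385 mod 7 = 5 -> Saturday (Mon=0 ... Sun=6)
Day of year: 109; offset = 108
Weekday index = (5 + 108) mod 7 = 1 -> Tuesday
Weekend days: Saturday, Sunday

No


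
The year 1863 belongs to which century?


Century = (year - 1) // 100 + 1
= (1863 - 1) // 100 + 1
= 1862 // 100 + 1
= 18 + 1

19th century


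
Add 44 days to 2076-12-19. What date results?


Start: 2076-12-19, add 44 days
December 2076 has 31 days: 31 - 19 = 12 days to December 31 -> 32 left
January 2077 has 31 days -> 1 left
February 2077: 1 <= 28 -> lands on February 1

Result: 2077-02-01


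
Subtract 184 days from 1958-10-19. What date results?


Start: 1958-10-19, subtract 184 days
Back 19 days from October 19 reaches September 30, 1958 -> 165 left
September 1958 has 30 days -> back to August 31, 1958 -> 135 left
August 1958 has 31 days -> back to July 31, 1958 -> 104 left
July 1958 has 31 days -> back to June 30, 1958 -> 73 left
June 1958 has 30 days -> back to May 31, 1958 -> 43 left
May 1958 has 31 days -> back to April 30, 1958 -> 12 left
April 1958: 30 - 12 = 18 -> lands on April 18

Result: 1958-04-18


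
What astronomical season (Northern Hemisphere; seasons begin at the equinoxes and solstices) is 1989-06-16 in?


Date: June 16
Astronomical Spring (approx.; exact equinox/solstice day varies by year): March 20 to June 20
June 16 falls within the Spring window

Spring


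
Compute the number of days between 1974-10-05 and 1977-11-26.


From 1974-10-05 to 1977-11-26
1974-10-05: days before October = 31 + 28 + 31 + 30 + 31 + 30 + 31 + 31 + 30 = 273 (1974 is not a leap year); day of year = 273 + 5 = 278
1977-11-26: days before November = 31 + 28 + 31 + 30 + 31 + 30 + 31 + 31 + 30 + 31 = 304 (1977 is not a leap year); day of year = 304 + 26 = 330
Rest of 1974: 365 - 278 = 87
Full years 1975 (365), 1976 (366): 731
Total = 87 + 731 + 330 = 1148

1148 days


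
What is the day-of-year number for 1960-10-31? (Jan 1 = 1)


Date: October 31, 1960
Days in months 1 through 9: 274
Plus 31 days in October

Day of year: 305


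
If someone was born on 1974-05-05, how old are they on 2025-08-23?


Birth: 1974-05-05
Reference: 2025-08-23
Year difference: 2025 - 1974 = 51

51 years old


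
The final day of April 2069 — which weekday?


April 2069 has 30 days
Anchor: Jan 1, 2069. With p = 2069 - 1 = 2068: (p + p//4 - p//100 + p//400) mod 7 = (2068 + 517 - 20 + 5) mod 7 = 2570 mod 7 = 1 -> Tuesday (Mon=0 ... Sun=6)
Days before April (Jan-Mar): 90; April 1 index = (1 + 90) mod 7 = 0 -> Monday
Last day offset: 30 - 1 = 29 days
Weekday index = (0 + 29) mod 7 = 1

Tuesday, April 30


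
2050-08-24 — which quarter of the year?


Month: August (month 8)
Q1: Jan-Mar, Q2: Apr-Jun, Q3: Jul-Sep, Q4: Oct-Dec

Q3


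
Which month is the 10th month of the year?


Month 10 of 12

October


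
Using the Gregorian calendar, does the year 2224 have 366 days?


Gregorian leap year rule: divisible by 4, but not by 100, unless also by 400.
2224 is divisible by 4 but not 100 -> leap year

Yes


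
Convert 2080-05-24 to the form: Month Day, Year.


ISO 2080-05-24 parses as year=2080, month=05, day=24
Month 5 -> May

May 24, 2080


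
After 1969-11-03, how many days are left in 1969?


Day of year: 307 of 365
Remaining = 365 - 307

58 days


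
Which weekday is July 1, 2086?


Target: July 1, 2086
Anchor: Jan 1, 2086. With p = 2086 - 1 = 2085: (p + p//4 - p//100 + p//400) mod 7 = (2085 + 521 - 20 + 5) mod 7 = 2591 mod 7 = 1 -> Tuesday (Mon=0 ... Sun=6)
Days before July (Jan-Jun): 181 days
Weekday index = (1 + 181) mod 7 = 0

Monday


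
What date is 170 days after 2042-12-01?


Start: 2042-12-01, add 170 days
December 2042 has 31 days: 31 - 1 = 30 days to December 31 -> 140 left
January 2043 has 31 days -> 109 left
February 2043 has 28 days -> 81 left
March 2043 has 31 days -> 50 left
April 2043 has 30 days -> 20 left
May 2043: 20 <= 31 -> lands on May 20

Result: 2043-05-20


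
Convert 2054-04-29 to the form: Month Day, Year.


ISO 2054-04-29 parses as year=2054, month=04, day=29
Month 4 -> April

April 29, 2054


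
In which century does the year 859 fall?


Century = (year - 1) // 100 + 1
= (859 - 1) // 100 + 1
= 858 // 100 + 1
= 8 + 1

9th century


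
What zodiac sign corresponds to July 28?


Date: July 28
Conventional tropical zodiac dates: Leo from July 23 onward; Virgo starts August 23
July 28 falls within the Leo range

Leo


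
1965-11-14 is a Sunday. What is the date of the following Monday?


Current: Sunday
Target: Monday
Days ahead: 1

Next Monday: 1965-11-15


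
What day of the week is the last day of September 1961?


September 1961 has 30 days
Anchor: Jan 1, 1961. With p = 1961 - 1 = 1960: (p + p//4 - p//100 + p//400) mod 7 = (1960 + 490 - 19 + 4) mod 7 = 2435 mod 7 = 6 -> Sunday (Mon=0 ... Sun=6)
Days before September (Jan-Aug): 243; September 1 index = (6 + 243) mod 7 = 4 -> Friday
Last day offset: 30 - 1 = 29 days
Weekday index = (4 + 29) mod 7 = 5

Saturday, September 30


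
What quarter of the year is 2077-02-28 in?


Month: February (month 2)
Q1: Jan-Mar, Q2: Apr-Jun, Q3: Jul-Sep, Q4: Oct-Dec

Q1


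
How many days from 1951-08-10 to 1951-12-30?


From 1951-08-10 to 1951-12-30
1951-08-10: days before August = 31 + 28 + 31 + 30 + 31 + 30 + 31 = 212 (1951 is not a leap year); day of year = 212 + 10 = 222
1951-12-30: days before December = 31 + 28 + 31 + 30 + 31 + 30 + 31 + 31 + 30 + 31 + 30 = 334 (1951 is not a leap year); day of year = 334 + 30 = 364
Same year: 364 - 222 = 142

142 days


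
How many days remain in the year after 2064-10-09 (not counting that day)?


Day of year: 283 of 366
Remaining = 366 - 283

83 days


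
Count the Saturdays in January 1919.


January 1919 has 31 days
Anchor: Jan 1, 1919. With p = 1919 - 1 = 1918: (p + p//4 - p//100 + p//400) mod 7 = (1918 + 479 - 19 + 4) mod 7 = 2382 mod 7 = 2 -> Wednesday (Mon=0 ... Sun=6)
January 1 is the anchor itself -> Wednesday
First Saturday is January 4
Saturdays: 4, 11, 18, 25

4 Saturdays


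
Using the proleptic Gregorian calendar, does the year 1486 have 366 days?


Gregorian leap year rule: divisible by 4, but not by 100, unless also by 400.
1486 is not divisible by 4 -> not a leap year

No


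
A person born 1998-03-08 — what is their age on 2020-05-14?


Birth: 1998-03-08
Reference: 2020-05-14
Year difference: 2020 - 1998 = 22

22 years old


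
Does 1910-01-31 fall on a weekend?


Anchor: Jan 1, 1910. With p = 1910 - 1 = 1909: (p + p//4 - p//100 + p//400) mod 7 = (1909 + 477 - 19 + 4) mod 7 = 2371 mod 7 = 5 -> Saturday (Mon=0 ... Sun=6)
Day of year: 31; offset = 30
Weekday index = (5 + 30) mod 7 = 0 -> Monday
Weekend days: Saturday, Sunday

No


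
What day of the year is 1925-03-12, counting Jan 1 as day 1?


Date: March 12, 1925
Days in months 1 through 2: 59
Plus 12 days in March

Day of year: 71


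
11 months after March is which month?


March is month 3
3 + 11 = 14; wrap: 14 - 12 = 2

February


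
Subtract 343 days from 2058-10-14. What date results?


Start: 2058-10-14, subtract 343 days
Back 14 days from October 14 reaches September 30, 2058 -> 329 left
September 2058 has 30 days -> back to August 31, 2058 -> 299 left
August 2058 has 31 days -> back to July 31, 2058 -> 268 left
July 2058 has 31 days -> back to June 30, 2058 -> 237 left
June 2058 has 30 days -> back to May 31, 2058 -> 207 left
May 2058 has 31 days -> back to April 30, 2058 -> 176 left
April 2058 has 30 days -> back to March 31, 2058 -> 146 left
March 2058 has 31 days -> back to February 28, 2058 -> 115 left
February 2058 has 28 days -> back to January 31, 2058 -> 87 left
January 2058 has 31 days -> back to December 31, 2057 -> 56 left
December 2057 has 31 days -> back to November 30, 2057 -> 25 left
November 2057: 30 - 25 = 5 -> lands on November 5

Result: 2057-11-05


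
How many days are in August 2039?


August 2039

31 days


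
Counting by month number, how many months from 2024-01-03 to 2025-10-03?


From January 2024 to October 2025
1 year * 12 = 12 months, plus 9 months = 21

21 months


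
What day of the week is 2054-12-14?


Date: December 14, 2054
Anchor: Jan 1, 2054. With p = 2054 - 1 = 2053: (p + p//4 - p//100 + p//400) mod 7 = (2053 + 513 - 20 + 5) mod 7 = 2551 mod 7 = 3 -> Thursday (Mon=0 ... Sun=6)
Days before December (Jan-Nov): 334; offset = 334 + 14 - 1 = 347
Weekday index = (3 + 347) mod 7 = 0

Day of the week: Monday


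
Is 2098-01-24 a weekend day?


Anchor: Jan 1, 2098. With p = 2098 - 1 = 2097: (p + p//4 - p//100 + p//400) mod 7 = (2097 + 524 - 20 + 5) mod 7 = 2606 mod 7 = 2 -> Wednesday (Mon=0 ... Sun=6)
Day of year: 24; offset = 23
Weekday index = (2 + 23) mod 7 = 4 -> Friday
Weekend days: Saturday, Sunday

No


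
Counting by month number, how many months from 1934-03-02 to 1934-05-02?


From March 1934 to May 1934
0 years * 12 = 0 months, plus 2 months = 2

2 months


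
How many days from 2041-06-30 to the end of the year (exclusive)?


Day of year: 181 of 365
Remaining = 365 - 181

184 days


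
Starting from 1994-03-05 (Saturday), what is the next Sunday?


Current: Saturday
Target: Sunday
Days ahead: 1

Next Sunday: 1994-03-06


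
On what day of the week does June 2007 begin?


Target: June 1, 2007
Anchor: Jan 1, 2007. With p = 2007 - 1 = 2006: (p + p//4 - p//100 + p//400) mod 7 = (2006 + 501 - 20 + 5) mod 7 = 2492 mod 7 = 0 -> Monday (Mon=0 ... Sun=6)
Days before June (Jan-May): 151 days
Weekday index = (0 + 151) mod 7 = 4

Friday


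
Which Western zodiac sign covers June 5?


Date: June 5
Conventional tropical zodiac dates: Gemini from May 21 onward; Cancer starts June 21
June 5 falls within the Gemini range

Gemini


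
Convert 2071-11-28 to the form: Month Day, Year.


ISO 2071-11-28 parses as year=2071, month=11, day=28
Month 11 -> November

November 28, 2071


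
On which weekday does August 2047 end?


August 2047 has 31 days
Anchor: Jan 1, 2047. With p = 2047 - 1 = 2046: (p + p//4 - p//100 + p//400) mod 7 = (2046 + 511 - 20 + 5) mod 7 = 2542 mod 7 = 1 -> Tuesday (Mon=0 ... Sun=6)
Days before August (Jan-Jul): 212; August 1 index = (1 + 212) mod 7 = 3 -> Thursday
Last day offset: 31 - 1 = 30 days
Weekday index = (3 + 30) mod 7 = 5

Saturday, August 31


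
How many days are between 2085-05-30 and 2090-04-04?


From 2085-05-30 to 2090-04-04
2085-05-30: days before May = 31 + 28 + 31 + 30 = 120 (2085 is not a leap year); day of year = 120 + 30 = 150
2090-04-04: days before April = 31 + 28 + 31 = 90 (2090 is not a leap year); day of year = 90 + 4 = 94
Rest of 2085: 365 - 150 = 215
Full years 2086 (365), 2087 (365), 2088 (366), 2089 (365): 1461
Total = 215 + 1461 + 94 = 1770

1770 days


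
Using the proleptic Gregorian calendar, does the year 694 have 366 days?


Gregorian leap year rule: divisible by 4, but not by 100, unless also by 400.
694 is not divisible by 4 -> not a leap year

No


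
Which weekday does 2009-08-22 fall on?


Date: August 22, 2009
Anchor: Jan 1, 2009. With p = 2009 - 1 = 2008: (p + p//4 - p//100 + p//400) mod 7 = (2008 + 502 - 20 + 5) mod 7 = 2495 mod 7 = 3 -> Thursday (Mon=0 ... Sun=6)
Days before August (Jan-Jul): 212; offset = 212 + 22 - 1 = 233
Weekday index = (3 + 233) mod 7 = 5

Day of the week: Saturday


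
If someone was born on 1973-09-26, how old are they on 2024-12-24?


Birth: 1973-09-26
Reference: 2024-12-24
Year difference: 2024 - 1973 = 51

51 years old


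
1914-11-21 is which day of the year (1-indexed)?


Date: November 21, 1914
Days in months 1 through 10: 304
Plus 21 days in November

Day of year: 325


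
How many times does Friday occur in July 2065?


July 2065 has 31 days
Anchor: Jan 1, 2065. With p = 2065 - 1 = 2064: (p + p//4 - p//100 + p//400) mod 7 = (2064 + 516 - 20 + 5) mod 7 = 2565 mod 7 = 3 -> Thursday (Mon=0 ... Sun=6)
Days before July (Jan-Jun): 181; July 1 index = (3 + 181) mod 7 = 2 -> Wednesday
First Friday is July 3
Fridays: 3, 10, 17, 24, 31

5 Fridays


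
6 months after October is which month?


October is month 10
10 + 6 = 16; wrap: 16 - 12 = 4

April


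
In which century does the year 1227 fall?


Century = (year - 1) // 100 + 1
= (1227 - 1) // 100 + 1
= 1226 // 100 + 1
= 12 + 1

13th century


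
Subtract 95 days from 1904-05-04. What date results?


Start: 1904-05-04, subtract 95 days
Back 4 days from May 4 reaches April 30, 1904 -> 91 left
April 1904 has 30 days -> back to March 31, 1904 -> 61 left
March 1904 has 31 days -> back to February 29, 1904 -> 30 left
February 1904 has 29 days -> back to January 31, 1904 -> 1 left
January 1904: 31 - 1 = 30 -> lands on January 30

Result: 1904-01-30


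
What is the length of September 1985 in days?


September 1985

30 days


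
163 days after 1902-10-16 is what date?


Start: 1902-10-16, add 163 days
October 1902 has 31 days: 31 - 16 = 15 days to October 31 -> 148 left
November 1902 has 30 days -> 118 left
December 1902 has 31 days -> 87 left
January 1903 has 31 days -> 56 left
February 1903 has 28 days -> 28 left
March 1903: 28 <= 31 -> lands on March 28

Result: 1903-03-28


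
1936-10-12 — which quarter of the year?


Month: October (month 10)
Q1: Jan-Mar, Q2: Apr-Jun, Q3: Jul-Sep, Q4: Oct-Dec

Q4


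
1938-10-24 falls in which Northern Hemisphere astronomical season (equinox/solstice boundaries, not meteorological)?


Date: October 24
Astronomical Autumn (approx.; exact equinox/solstice day varies by year): September 22 to December 20
October 24 falls within the Autumn window

Autumn


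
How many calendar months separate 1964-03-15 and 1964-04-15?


From March 1964 to April 1964
0 years * 12 = 0 months, plus 1 month = 1

1 month


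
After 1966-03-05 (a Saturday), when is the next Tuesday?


Current: Saturday
Target: Tuesday
Days ahead: 3

Next Tuesday: 1966-03-08


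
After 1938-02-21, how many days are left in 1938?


Day of year: 52 of 365
Remaining = 365 - 52

313 days


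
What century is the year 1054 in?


Century = (year - 1) // 100 + 1
= (1054 - 1) // 100 + 1
= 1053 // 100 + 1
= 10 + 1

11th century


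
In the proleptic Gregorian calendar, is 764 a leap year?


Gregorian leap year rule: divisible by 4, but not by 100, unless also by 400.
764 is divisible by 4 but not 100 -> leap year

Yes


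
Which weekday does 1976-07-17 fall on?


Date: July 17, 1976
Anchor: Jan 1, 1976. With p = 1976 - 1 = 1975: (p + p//4 - p//100 + p//400) mod 7 = (1975 + 493 - 19 + 4) mod 7 = 2453 mod 7 = 3 -> Thursday (Mon=0 ... Sun=6)
Days before July (Jan-Jun): 182; offset = 182 + 17 - 1 = 198
Weekday index = (3 + 198) mod 7 = 5

Day of the week: Saturday


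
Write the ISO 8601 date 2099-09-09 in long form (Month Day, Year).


ISO 2099-09-09 parses as year=2099, month=09, day=09
Month 9 -> September

September 9, 2099


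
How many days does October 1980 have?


October 1980

31 days


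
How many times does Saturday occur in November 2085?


November 2085 has 30 days
Anchor: Jan 1, 2085. With p = 2085 - 1 = 2084: (p + p//4 - p//100 + p//400) mod 7 = (2084 + 521 - 20 + 5) mod 7 = 2590 mod 7 = 0 -> Monday (Mon=0 ... Sun=6)
Days before November (Jan-Oct): 304; November 1 index = (0 + 304) mod 7 = 3 -> Thursday
First Saturday is November 3
Saturdays: 3, 10, 17, 24

4 Saturdays


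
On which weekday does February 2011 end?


February 2011 has 28 days
Anchor: Jan 1, 2011. With p = 2011 - 1 = 2010: (p + p//4 - p//100 + p//400) mod 7 = (2010 + 502 - 20 + 5) mod 7 = 2497 mod 7 = 5 -> Saturday (Mon=0 ... Sun=6)
Days before February (Jan): 31; February 1 index = (5 + 31) mod 7 = 1 -> Tuesday
Last day offset: 28 - 1 = 27 days
Weekday index = (1 + 27) mod 7 = 0

Monday, February 28


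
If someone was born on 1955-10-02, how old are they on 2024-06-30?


Birth: 1955-10-02
Reference: 2024-06-30
Year difference: 2024 - 1955 = 69
Birthday not yet reached in 2024, subtract 1

68 years old


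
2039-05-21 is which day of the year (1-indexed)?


Date: May 21, 2039
Days in months 1 through 4: 120
Plus 21 days in May

Day of year: 141


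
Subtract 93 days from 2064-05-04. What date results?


Start: 2064-05-04, subtract 93 days
Back 4 days from May 4 reaches April 30, 2064 -> 89 left
April 2064 has 30 days -> back to March 31, 2064 -> 59 left
March 2064 has 31 days -> back to February 29, 2064 -> 28 left
February 2064: 29 - 28 = 1 -> lands on February 1

Result: 2064-02-01


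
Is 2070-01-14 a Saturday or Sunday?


Anchor: Jan 1, 2070. With p = 2070 - 1 = 2069: (p + p//4 - p//100 + p//400) mod 7 = (2069 + 517 - 20 + 5) mod 7 = 2571 mod 7 = 2 -> Wednesday (Mon=0 ... Sun=6)
Day of year: 14; offset = 13
Weekday index = (2 + 13) mod 7 = 1 -> Tuesday
Weekend days: Saturday, Sunday

No


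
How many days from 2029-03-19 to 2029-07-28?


From 2029-03-19 to 2029-07-28
2029-03-19: days before March = 31 + 28 = 59 (2029 is not a leap year); day of year = 59 + 19 = 78
2029-07-28: days before July = 31 + 28 + 31 + 30 + 31 + 30 = 181 (2029 is not a leap year); day of year = 181 + 28 = 209
Same year: 209 - 78 = 131

131 days


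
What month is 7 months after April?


April is month 4
4 + 7 = 11

November


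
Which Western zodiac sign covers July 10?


Date: July 10
Conventional tropical zodiac dates: Cancer from June 21 onward; Leo starts July 23
July 10 falls within the Cancer range

Cancer


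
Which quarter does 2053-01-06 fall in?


Month: January (month 1)
Q1: Jan-Mar, Q2: Apr-Jun, Q3: Jul-Sep, Q4: Oct-Dec

Q1


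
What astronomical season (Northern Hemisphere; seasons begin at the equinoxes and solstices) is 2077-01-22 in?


Date: January 22
Astronomical Winter (approx.; exact equinox/solstice day varies by year): December 21 to March 19
January 22 falls within the Winter window

Winter


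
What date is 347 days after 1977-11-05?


Start: 1977-11-05, add 347 days
November 1977 has 30 days: 30 - 5 = 25 days to November 30 -> 322 left
December 1977 has 31 days -> 291 left
January 1978 has 31 days -> 260 left
February 1978 has 28 days -> 232 left
March 1978 has 31 days -> 201 left
April 1978 has 30 days -> 171 left
May 1978 has 31 days -> 140 left
June 1978 has 30 days -> 110 left
July 1978 has 31 days -> 79 left
August 1978 has 31 days -> 48 left
September 1978 has 30 days -> 18 left
October 1978: 18 <= 31 -> lands on October 18

Result: 1978-10-18


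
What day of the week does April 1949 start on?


Target: April 1, 1949
Anchor: Jan 1, 1949. With p = 1949 - 1 = 1948: (p + p//4 - p//100 + p//400) mod 7 = (1948 + 487 - 19 + 4) mod 7 = 2420 mod 7 = 5 -> Saturday (Mon=0 ... Sun=6)
Days before April (Jan-Mar): 90 days
Weekday index = (5 + 90) mod 7 = 4

Friday


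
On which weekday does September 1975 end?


September 1975 has 30 days
Anchor: Jan 1, 1975. With p = 1975 - 1 = 1974: (p + p//4 - p//100 + p//400) mod 7 = (1974 + 493 - 19 + 4) mod 7 = 2452 mod 7 = 2 -> Wednesday (Mon=0 ... Sun=6)
Days before September (Jan-Aug): 243; September 1 index = (2 + 243) mod 7 = 0 -> Monday
Last day offset: 30 - 1 = 29 days
Weekday index = (0 + 29) mod 7 = 1

Tuesday, September 30


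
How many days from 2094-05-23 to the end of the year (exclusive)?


Day of year: 143 of 365
Remaining = 365 - 143

222 days


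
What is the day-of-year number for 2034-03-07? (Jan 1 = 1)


Date: March 7, 2034
Days in months 1 through 2: 59
Plus 7 days in March

Day of year: 66


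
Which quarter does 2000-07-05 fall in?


Month: July (month 7)
Q1: Jan-Mar, Q2: Apr-Jun, Q3: Jul-Sep, Q4: Oct-Dec

Q3


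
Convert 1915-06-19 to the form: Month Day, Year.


ISO 1915-06-19 parses as year=1915, month=06, day=19
Month 6 -> June

June 19, 1915


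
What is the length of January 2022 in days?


January 2022

31 days


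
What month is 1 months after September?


September is month 9
9 + 1 = 10

October


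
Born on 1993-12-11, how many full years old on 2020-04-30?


Birth: 1993-12-11
Reference: 2020-04-30
Year difference: 2020 - 1993 = 27
Birthday not yet reached in 2020, subtract 1

26 years old


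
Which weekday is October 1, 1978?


Target: October 1, 1978
Anchor: Jan 1, 1978. With p = 1978 - 1 = 1977: (p + p//4 - p//100 + p//400) mod 7 = (1977 + 494 - 19 + 4) mod 7 = 2456 mod 7 = 6 -> Sunday (Mon=0 ... Sun=6)
Days before October (Jan-Sep): 273 days
Weekday index = (6 + 273) mod 7 = 6

Sunday


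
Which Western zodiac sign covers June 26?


Date: June 26
Conventional tropical zodiac dates: Cancer from June 21 onward; Leo starts July 23
June 26 falls within the Cancer range

Cancer


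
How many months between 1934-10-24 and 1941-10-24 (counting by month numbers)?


From October 1934 to October 1941
7 years * 12 = 84 months = 84

84 months


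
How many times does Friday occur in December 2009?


December 2009 has 31 days
Anchor: Jan 1, 2009. With p = 2009 - 1 = 2008: (p + p//4 - p//100 + p//400) mod 7 = (2008 + 502 - 20 + 5) mod 7 = 2495 mod 7 = 3 -> Thursday (Mon=0 ... Sun=6)
Days before December (Jan-Nov): 334; December 1 index = (3 + 334) mod 7 = 1 -> Tuesday
First Friday is December 4
Fridays: 4, 11, 18, 25

4 Fridays


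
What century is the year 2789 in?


Century = (year - 1) // 100 + 1
= (2789 - 1) // 100 + 1
= 2788 // 100 + 1
= 27 + 1

28th century


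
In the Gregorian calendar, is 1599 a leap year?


Gregorian leap year rule: divisible by 4, but not by 100, unless also by 400.
1599 is not divisible by 4 -> not a leap year

No


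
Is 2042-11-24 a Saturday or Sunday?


Anchor: Jan 1, 2042. With p = 2042 - 1 = 2041: (p + p//4 - p//100 + p//400) mod 7 = (2041 + 510 - 20 + 5) mod 7 = 2536 mod 7 = 2 -> Wednesday (Mon=0 ... Sun=6)
Day of year: 328; offset = 327
Weekday index = (2 + 327) mod 7 = 0 -> Monday
Weekend days: Saturday, Sunday

No


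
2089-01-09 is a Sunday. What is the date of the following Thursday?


Current: Sunday
Target: Thursday
Days ahead: 4

Next Thursday: 2089-01-13


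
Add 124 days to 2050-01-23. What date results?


Start: 2050-01-23, add 124 days
January 2050 has 31 days: 31 - 23 = 8 days to January 31 -> 116 left
February 2050 has 28 days -> 88 left
March 2050 has 31 days -> 57 left
April 2050 has 30 days -> 27 left
May 2050: 27 <= 31 -> lands on May 27

Result: 2050-05-27


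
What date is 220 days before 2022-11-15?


Start: 2022-11-15, subtract 220 days
Back 15 days from November 15 reaches October 31, 2022 -> 205 left
October 2022 has 31 days -> back to September 30, 2022 -> 174 left
September 2022 has 30 days -> back to August 31, 2022 -> 144 left
August 2022 has 31 days -> back to July 31, 2022 -> 113 left
July 2022 has 31 days -> back to June 30, 2022 -> 82 left
June 2022 has 30 days -> back to May 31, 2022 -> 52 left
May 2022 has 31 days -> back to April 30, 2022 -> 21 left
April 2022: 30 - 21 = 9 -> lands on April 9

Result: 2022-04-09


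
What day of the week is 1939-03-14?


Date: March 14, 1939
Anchor: Jan 1, 1939. With p = 1939 - 1 = 1938: (p + p//4 - p//100 + p//400) mod 7 = (1938 + 484 - 19 + 4) mod 7 = 2407 mod 7 = 6 -> Sunday (Mon=0 ... Sun=6)
Days before March (Jan-Feb): 59; offset = 59 + 14 - 1 = 72
Weekday index = (6 + 72) mod 7 = 1

Day of the week: Tuesday


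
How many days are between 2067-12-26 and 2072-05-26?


From 2067-12-26 to 2072-05-26
2067-12-26: days before December = 31 + 28 + 31 + 30 + 31 + 30 + 31 + 31 + 30 + 31 + 30 = 334 (2067 is not a leap year); day of year = 334 + 26 = 360
2072-05-26: days before May = 31 + 29 + 31 + 30 = 121 (2072 is a leap year); day of year = 121 + 26 = 147
Rest of 2067: 365 - 360 = 5
Full years 2068 (366), 2069 (365), 2070 (365), 2071 (365): 1461
Total = 5 + 1461 + 147 = 1613

1613 days


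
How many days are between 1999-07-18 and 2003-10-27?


From 1999-07-18 to 2003-10-27
1999-07-18: days before July = 31 + 28 + 31 + 30 + 31 + 30 = 181 (1999 is not a leap year); day of year = 181 + 18 = 199
2003-10-27: days before October = 31 + 28 + 31 + 30 + 31 + 30 + 31 + 31 + 30 = 273 (2003 is not a leap year); day of year = 273 + 27 = 300
Rest of 1999: 365 - 199 = 166
Full years 2000 (366), 2001 (365), 2002 (365): 1096
Total = 166 + 1096 + 300 = 1562

1562 days


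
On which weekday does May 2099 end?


May 2099 has 31 days
Anchor: Jan 1, 2099. With p = 2099 - 1 = 2098: (p + p//4 - p//100 + p//400) mod 7 = (2098 + 524 - 20 + 5) mod 7 = 2607 mod 7 = 3 -> Thursday (Mon=0 ... Sun=6)
Days before May (Jan-Apr): 120; May 1 index = (3 + 120) mod 7 = 4 -> Friday
Last day offset: 31 - 1 = 30 days
Weekday index = (4 + 30) mod 7 = 6

Sunday, May 31
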